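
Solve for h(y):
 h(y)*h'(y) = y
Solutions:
 h(y) = -sqrt(C1 + y^2)
 h(y) = sqrt(C1 + y^2)


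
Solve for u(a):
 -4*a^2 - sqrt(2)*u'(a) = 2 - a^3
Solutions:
 u(a) = C1 + sqrt(2)*a^4/8 - 2*sqrt(2)*a^3/3 - sqrt(2)*a


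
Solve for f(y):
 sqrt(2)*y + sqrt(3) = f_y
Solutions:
 f(y) = C1 + sqrt(2)*y^2/2 + sqrt(3)*y


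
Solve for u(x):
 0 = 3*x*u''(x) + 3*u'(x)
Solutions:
 u(x) = C1 + C2*log(x)


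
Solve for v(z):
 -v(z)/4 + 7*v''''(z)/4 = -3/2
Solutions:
 v(z) = C1*exp(-7^(3/4)*z/7) + C2*exp(7^(3/4)*z/7) + C3*sin(7^(3/4)*z/7) + C4*cos(7^(3/4)*z/7) + 6


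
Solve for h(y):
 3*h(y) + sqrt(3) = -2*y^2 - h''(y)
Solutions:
 h(y) = C1*sin(sqrt(3)*y) + C2*cos(sqrt(3)*y) - 2*y^2/3 - sqrt(3)/3 + 4/9


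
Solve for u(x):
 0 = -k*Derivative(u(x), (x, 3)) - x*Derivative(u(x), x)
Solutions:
 u(x) = C1 + Integral(C2*airyai(x*(-1/k)^(1/3)) + C3*airybi(x*(-1/k)^(1/3)), x)


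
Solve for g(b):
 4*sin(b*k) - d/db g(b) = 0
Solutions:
 g(b) = C1 - 4*cos(b*k)/k


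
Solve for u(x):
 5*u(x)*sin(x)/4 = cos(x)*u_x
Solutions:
 u(x) = C1/cos(x)^(5/4)


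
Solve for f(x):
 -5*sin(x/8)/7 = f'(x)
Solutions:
 f(x) = C1 + 40*cos(x/8)/7


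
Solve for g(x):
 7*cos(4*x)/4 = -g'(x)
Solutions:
 g(x) = C1 - 7*sin(4*x)/16


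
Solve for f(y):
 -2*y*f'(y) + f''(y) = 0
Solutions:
 f(y) = C1 + C2*erfi(y)


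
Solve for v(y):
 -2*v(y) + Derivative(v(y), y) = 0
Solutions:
 v(y) = C1*exp(2*y)


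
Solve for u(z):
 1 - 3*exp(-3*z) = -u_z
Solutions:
 u(z) = C1 - z - exp(-3*z)


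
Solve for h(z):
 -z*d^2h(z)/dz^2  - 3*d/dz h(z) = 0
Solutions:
 h(z) = C1 + C2/z^2


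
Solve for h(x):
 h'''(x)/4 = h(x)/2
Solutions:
 h(x) = C3*exp(2^(1/3)*x) + (C1*sin(2^(1/3)*sqrt(3)*x/2) + C2*cos(2^(1/3)*sqrt(3)*x/2))*exp(-2^(1/3)*x/2)


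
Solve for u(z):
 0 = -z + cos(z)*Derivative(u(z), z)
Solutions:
 u(z) = C1 + Integral(z/cos(z), z)


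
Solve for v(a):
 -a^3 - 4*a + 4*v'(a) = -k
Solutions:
 v(a) = C1 + a^4/16 + a^2/2 - a*k/4


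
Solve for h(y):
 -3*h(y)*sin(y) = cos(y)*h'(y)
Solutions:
 h(y) = C1*cos(y)^3


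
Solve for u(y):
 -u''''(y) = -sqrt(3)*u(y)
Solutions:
 u(y) = C1*exp(-3^(1/8)*y) + C2*exp(3^(1/8)*y) + C3*sin(3^(1/8)*y) + C4*cos(3^(1/8)*y)


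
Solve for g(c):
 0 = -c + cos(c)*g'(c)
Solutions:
 g(c) = C1 + Integral(c/cos(c), c)


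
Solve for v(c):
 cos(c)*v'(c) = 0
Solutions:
 v(c) = C1


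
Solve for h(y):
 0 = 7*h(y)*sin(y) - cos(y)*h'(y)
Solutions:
 h(y) = C1/cos(y)^7


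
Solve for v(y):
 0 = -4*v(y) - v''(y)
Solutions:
 v(y) = C1*sin(2*y) + C2*cos(2*y)


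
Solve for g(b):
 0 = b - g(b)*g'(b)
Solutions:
 g(b) = -sqrt(C1 + b^2)
 g(b) = sqrt(C1 + b^2)


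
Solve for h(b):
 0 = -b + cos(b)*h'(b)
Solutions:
 h(b) = C1 + Integral(b/cos(b), b)


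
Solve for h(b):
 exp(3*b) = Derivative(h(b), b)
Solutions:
 h(b) = C1 + exp(3*b)/3


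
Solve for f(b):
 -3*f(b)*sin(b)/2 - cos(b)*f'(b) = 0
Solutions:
 f(b) = C1*cos(b)^(3/2)


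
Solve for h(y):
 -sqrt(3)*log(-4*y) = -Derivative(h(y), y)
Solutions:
 h(y) = C1 + sqrt(3)*y*log(-y) + sqrt(3)*y*(-1 + 2*log(2))


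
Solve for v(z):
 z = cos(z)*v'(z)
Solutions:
 v(z) = C1 + Integral(z/cos(z), z)


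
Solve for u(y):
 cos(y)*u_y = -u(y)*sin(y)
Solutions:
 u(y) = C1*cos(y)


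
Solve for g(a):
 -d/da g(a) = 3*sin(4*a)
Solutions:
 g(a) = C1 + 3*cos(4*a)/4


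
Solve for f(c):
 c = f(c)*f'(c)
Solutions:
 f(c) = -sqrt(C1 + c^2)
 f(c) = sqrt(C1 + c^2)


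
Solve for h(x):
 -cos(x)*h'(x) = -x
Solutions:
 h(x) = C1 + Integral(x/cos(x), x)


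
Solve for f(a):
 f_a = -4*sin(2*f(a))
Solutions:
 f(a) = pi - acos((-C1 - exp(16*a))/(C1 - exp(16*a)))/2
 f(a) = acos((-C1 - exp(16*a))/(C1 - exp(16*a)))/2


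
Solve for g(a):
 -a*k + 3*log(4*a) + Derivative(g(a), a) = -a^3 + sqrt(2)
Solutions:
 g(a) = C1 - a^4/4 + a^2*k/2 - 3*a*log(a) - a*log(64) + sqrt(2)*a + 3*a


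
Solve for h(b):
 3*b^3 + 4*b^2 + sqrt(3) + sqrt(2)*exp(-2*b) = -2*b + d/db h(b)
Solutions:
 h(b) = C1 + 3*b^4/4 + 4*b^3/3 + b^2 + sqrt(3)*b - sqrt(2)*exp(-2*b)/2


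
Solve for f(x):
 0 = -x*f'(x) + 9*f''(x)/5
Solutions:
 f(x) = C1 + C2*erfi(sqrt(10)*x/6)


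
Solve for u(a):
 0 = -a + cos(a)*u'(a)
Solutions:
 u(a) = C1 + Integral(a/cos(a), a)


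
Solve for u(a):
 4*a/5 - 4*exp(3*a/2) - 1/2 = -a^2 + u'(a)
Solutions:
 u(a) = C1 + a^3/3 + 2*a^2/5 - a/2 - 8*exp(3*a/2)/3


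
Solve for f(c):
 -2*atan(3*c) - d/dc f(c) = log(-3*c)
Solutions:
 f(c) = C1 - c*log(-c) - 2*c*atan(3*c) - c*log(3) + c + log(9*c^2 + 1)/3


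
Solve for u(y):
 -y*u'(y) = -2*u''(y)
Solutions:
 u(y) = C1 + C2*erfi(y/2)


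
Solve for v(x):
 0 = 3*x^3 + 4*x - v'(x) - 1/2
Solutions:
 v(x) = C1 + 3*x^4/4 + 2*x^2 - x/2


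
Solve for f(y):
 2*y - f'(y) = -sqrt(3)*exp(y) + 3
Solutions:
 f(y) = C1 + y^2 - 3*y + sqrt(3)*exp(y)


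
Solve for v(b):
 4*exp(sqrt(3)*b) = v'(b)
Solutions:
 v(b) = C1 + 4*sqrt(3)*exp(sqrt(3)*b)/3


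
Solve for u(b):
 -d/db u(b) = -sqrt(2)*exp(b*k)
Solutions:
 u(b) = C1 + sqrt(2)*exp(b*k)/k


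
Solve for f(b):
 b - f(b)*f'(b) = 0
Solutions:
 f(b) = -sqrt(C1 + b^2)
 f(b) = sqrt(C1 + b^2)


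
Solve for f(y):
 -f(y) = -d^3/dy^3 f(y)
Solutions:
 f(y) = C3*exp(y) + (C1*sin(sqrt(3)*y/2) + C2*cos(sqrt(3)*y/2))*exp(-y/2)


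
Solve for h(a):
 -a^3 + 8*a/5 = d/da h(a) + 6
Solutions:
 h(a) = C1 - a^4/4 + 4*a^2/5 - 6*a


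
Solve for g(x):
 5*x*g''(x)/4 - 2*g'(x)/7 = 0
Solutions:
 g(x) = C1 + C2*x^(43/35)


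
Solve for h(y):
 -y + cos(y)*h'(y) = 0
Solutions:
 h(y) = C1 + Integral(y/cos(y), y)


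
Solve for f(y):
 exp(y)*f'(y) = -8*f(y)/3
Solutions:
 f(y) = C1*exp(8*exp(-y)/3)


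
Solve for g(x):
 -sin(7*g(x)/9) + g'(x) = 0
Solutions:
 -x + 9*log(cos(7*g(x)/9) - 1)/14 - 9*log(cos(7*g(x)/9) + 1)/14 = C1


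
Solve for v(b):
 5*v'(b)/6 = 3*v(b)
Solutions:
 v(b) = C1*exp(18*b/5)


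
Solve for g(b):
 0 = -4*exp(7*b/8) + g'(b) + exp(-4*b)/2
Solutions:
 g(b) = C1 + 32*exp(7*b/8)/7 + exp(-4*b)/8


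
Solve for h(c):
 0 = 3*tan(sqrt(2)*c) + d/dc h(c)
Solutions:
 h(c) = C1 + 3*sqrt(2)*log(cos(sqrt(2)*c))/2


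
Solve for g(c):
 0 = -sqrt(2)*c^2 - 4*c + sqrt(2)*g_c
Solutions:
 g(c) = C1 + c^3/3 + sqrt(2)*c^2


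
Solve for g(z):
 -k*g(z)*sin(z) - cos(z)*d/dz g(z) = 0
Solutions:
 g(z) = C1*exp(k*log(cos(z)))


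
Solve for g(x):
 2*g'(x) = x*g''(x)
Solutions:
 g(x) = C1 + C2*x^3


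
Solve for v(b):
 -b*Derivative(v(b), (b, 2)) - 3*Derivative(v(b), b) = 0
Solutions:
 v(b) = C1 + C2/b^2


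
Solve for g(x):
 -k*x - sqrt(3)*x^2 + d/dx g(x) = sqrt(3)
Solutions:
 g(x) = C1 + k*x^2/2 + sqrt(3)*x^3/3 + sqrt(3)*x


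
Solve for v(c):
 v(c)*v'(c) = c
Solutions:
 v(c) = -sqrt(C1 + c^2)
 v(c) = sqrt(C1 + c^2)


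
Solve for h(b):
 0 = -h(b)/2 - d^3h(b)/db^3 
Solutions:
 h(b) = C3*exp(-2^(2/3)*b/2) + (C1*sin(2^(2/3)*sqrt(3)*b/4) + C2*cos(2^(2/3)*sqrt(3)*b/4))*exp(2^(2/3)*b/4)


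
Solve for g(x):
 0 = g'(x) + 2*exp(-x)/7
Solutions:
 g(x) = C1 + 2*exp(-x)/7


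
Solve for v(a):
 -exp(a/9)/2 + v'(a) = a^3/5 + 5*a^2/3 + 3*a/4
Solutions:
 v(a) = C1 + a^4/20 + 5*a^3/9 + 3*a^2/8 + 9*exp(a/9)/2


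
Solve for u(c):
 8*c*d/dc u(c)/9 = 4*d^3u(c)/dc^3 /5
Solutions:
 u(c) = C1 + Integral(C2*airyai(30^(1/3)*c/3) + C3*airybi(30^(1/3)*c/3), c)


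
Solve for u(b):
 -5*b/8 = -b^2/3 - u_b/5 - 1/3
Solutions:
 u(b) = C1 - 5*b^3/9 + 25*b^2/16 - 5*b/3


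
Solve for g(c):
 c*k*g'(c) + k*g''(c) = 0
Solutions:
 g(c) = C1 + C2*erf(sqrt(2)*c/2)


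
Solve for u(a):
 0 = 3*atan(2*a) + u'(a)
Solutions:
 u(a) = C1 - 3*a*atan(2*a) + 3*log(4*a^2 + 1)/4


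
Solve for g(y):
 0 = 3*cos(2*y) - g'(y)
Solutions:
 g(y) = C1 + 3*sin(2*y)/2


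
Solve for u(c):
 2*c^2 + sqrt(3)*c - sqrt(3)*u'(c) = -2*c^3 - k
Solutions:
 u(c) = C1 + sqrt(3)*c^4/6 + 2*sqrt(3)*c^3/9 + c^2/2 + sqrt(3)*c*k/3


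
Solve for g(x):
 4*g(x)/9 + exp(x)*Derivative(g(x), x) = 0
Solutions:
 g(x) = C1*exp(4*exp(-x)/9)


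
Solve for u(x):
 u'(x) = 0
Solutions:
 u(x) = C1


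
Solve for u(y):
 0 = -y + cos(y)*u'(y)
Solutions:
 u(y) = C1 + Integral(y/cos(y), y)


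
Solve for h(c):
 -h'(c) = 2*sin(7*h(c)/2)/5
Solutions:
 2*c/5 + log(cos(7*h(c)/2) - 1)/7 - log(cos(7*h(c)/2) + 1)/7 = C1


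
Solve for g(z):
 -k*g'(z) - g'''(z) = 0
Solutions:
 g(z) = C1 + C2*exp(-z*sqrt(-k)) + C3*exp(z*sqrt(-k))


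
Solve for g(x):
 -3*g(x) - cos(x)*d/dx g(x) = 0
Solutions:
 g(x) = C1*(sin(x) - 1)^(3/2)/(sin(x) + 1)^(3/2)


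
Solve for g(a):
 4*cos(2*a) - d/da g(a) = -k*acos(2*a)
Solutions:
 g(a) = C1 + k*(a*acos(2*a) - sqrt(1 - 4*a^2)/2) + 2*sin(2*a)


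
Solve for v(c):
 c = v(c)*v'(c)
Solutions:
 v(c) = -sqrt(C1 + c^2)
 v(c) = sqrt(C1 + c^2)


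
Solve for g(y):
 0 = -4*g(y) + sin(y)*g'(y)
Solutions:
 g(y) = C1*(cos(y)^2 - 2*cos(y) + 1)/(cos(y)^2 + 2*cos(y) + 1)


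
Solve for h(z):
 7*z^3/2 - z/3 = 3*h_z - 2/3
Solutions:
 h(z) = C1 + 7*z^4/24 - z^2/18 + 2*z/9


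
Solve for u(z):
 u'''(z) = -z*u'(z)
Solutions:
 u(z) = C1 + Integral(C2*airyai(-z) + C3*airybi(-z), z)


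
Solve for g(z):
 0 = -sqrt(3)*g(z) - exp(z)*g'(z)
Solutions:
 g(z) = C1*exp(sqrt(3)*exp(-z))


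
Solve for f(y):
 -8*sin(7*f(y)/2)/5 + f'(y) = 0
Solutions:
 -8*y/5 + log(cos(7*f(y)/2) - 1)/7 - log(cos(7*f(y)/2) + 1)/7 = C1


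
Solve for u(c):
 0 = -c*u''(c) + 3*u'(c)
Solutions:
 u(c) = C1 + C2*c^4


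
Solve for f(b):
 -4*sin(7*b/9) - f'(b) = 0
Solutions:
 f(b) = C1 + 36*cos(7*b/9)/7


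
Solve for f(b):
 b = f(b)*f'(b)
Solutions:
 f(b) = -sqrt(C1 + b^2)
 f(b) = sqrt(C1 + b^2)


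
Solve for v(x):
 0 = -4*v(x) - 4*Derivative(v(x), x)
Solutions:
 v(x) = C1*exp(-x)


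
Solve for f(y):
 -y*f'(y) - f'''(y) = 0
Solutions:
 f(y) = C1 + Integral(C2*airyai(-y) + C3*airybi(-y), y)


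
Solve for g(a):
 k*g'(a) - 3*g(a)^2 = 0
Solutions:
 g(a) = -k/(C1*k + 3*a)


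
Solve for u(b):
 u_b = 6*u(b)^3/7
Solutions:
 u(b) = -sqrt(14)*sqrt(-1/(C1 + 6*b))/2
 u(b) = sqrt(14)*sqrt(-1/(C1 + 6*b))/2


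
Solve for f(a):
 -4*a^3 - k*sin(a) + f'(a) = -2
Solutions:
 f(a) = C1 + a^4 - 2*a - k*cos(a)


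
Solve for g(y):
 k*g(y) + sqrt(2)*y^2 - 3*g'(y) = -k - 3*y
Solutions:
 g(y) = C1*exp(k*y/3) - 1 - sqrt(2)*y^2/k - 3*y/k - 6*sqrt(2)*y/k^2 - 9/k^2 - 18*sqrt(2)/k^3


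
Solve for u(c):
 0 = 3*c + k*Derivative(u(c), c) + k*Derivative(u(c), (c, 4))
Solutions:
 u(c) = C1 + C4*exp(-c) - 3*c^2/(2*k) + (C2*sin(sqrt(3)*c/2) + C3*cos(sqrt(3)*c/2))*exp(c/2)


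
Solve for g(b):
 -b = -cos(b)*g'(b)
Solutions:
 g(b) = C1 + Integral(b/cos(b), b)


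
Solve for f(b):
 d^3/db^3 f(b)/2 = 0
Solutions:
 f(b) = C1 + C2*b + C3*b^2


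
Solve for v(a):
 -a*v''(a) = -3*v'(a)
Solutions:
 v(a) = C1 + C2*a^4


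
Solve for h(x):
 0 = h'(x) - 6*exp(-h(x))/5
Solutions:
 h(x) = log(C1 + 6*x/5)


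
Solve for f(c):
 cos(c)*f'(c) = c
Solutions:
 f(c) = C1 + Integral(c/cos(c), c)


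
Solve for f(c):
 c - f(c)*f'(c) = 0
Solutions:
 f(c) = -sqrt(C1 + c^2)
 f(c) = sqrt(C1 + c^2)


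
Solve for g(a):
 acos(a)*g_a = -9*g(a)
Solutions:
 g(a) = C1*exp(-9*Integral(1/acos(a), a))


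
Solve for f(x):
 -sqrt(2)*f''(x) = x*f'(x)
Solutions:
 f(x) = C1 + C2*erf(2^(1/4)*x/2)


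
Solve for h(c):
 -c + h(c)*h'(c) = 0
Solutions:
 h(c) = -sqrt(C1 + c^2)
 h(c) = sqrt(C1 + c^2)


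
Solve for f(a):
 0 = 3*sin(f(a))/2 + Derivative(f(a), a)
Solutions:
 f(a) = -acos((-C1 - exp(3*a))/(C1 - exp(3*a))) + 2*pi
 f(a) = acos((-C1 - exp(3*a))/(C1 - exp(3*a)))


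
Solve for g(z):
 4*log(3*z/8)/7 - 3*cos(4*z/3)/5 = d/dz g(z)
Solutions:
 g(z) = C1 + 4*z*log(z)/7 - 12*z*log(2)/7 - 4*z/7 + 4*z*log(3)/7 - 9*sin(4*z/3)/20


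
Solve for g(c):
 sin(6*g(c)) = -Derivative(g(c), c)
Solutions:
 g(c) = -acos((-C1 - exp(12*c))/(C1 - exp(12*c)))/6 + pi/3
 g(c) = acos((-C1 - exp(12*c))/(C1 - exp(12*c)))/6


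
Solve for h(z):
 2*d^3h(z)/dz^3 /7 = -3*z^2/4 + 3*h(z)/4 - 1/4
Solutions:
 h(z) = C3*exp(21^(1/3)*z/2) + z^2 + (C1*sin(3^(5/6)*7^(1/3)*z/4) + C2*cos(3^(5/6)*7^(1/3)*z/4))*exp(-21^(1/3)*z/4) + 1/3


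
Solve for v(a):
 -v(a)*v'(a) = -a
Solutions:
 v(a) = -sqrt(C1 + a^2)
 v(a) = sqrt(C1 + a^2)


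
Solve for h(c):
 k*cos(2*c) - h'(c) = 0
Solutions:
 h(c) = C1 + k*sin(2*c)/2


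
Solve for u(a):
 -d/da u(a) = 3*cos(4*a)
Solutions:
 u(a) = C1 - 3*sin(4*a)/4


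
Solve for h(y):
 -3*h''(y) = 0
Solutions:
 h(y) = C1 + C2*y


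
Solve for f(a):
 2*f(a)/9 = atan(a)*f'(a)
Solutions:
 f(a) = C1*exp(2*Integral(1/atan(a), a)/9)


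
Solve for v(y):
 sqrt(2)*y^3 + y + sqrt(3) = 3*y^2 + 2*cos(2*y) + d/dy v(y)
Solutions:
 v(y) = C1 + sqrt(2)*y^4/4 - y^3 + y^2/2 + sqrt(3)*y - sin(2*y)


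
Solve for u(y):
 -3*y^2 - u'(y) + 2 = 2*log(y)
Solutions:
 u(y) = C1 - y^3 - 2*y*log(y) + 4*y


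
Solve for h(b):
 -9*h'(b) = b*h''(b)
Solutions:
 h(b) = C1 + C2/b^8


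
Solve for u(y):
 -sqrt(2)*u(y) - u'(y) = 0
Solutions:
 u(y) = C1*exp(-sqrt(2)*y)


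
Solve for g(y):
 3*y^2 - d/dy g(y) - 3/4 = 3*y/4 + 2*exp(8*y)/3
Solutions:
 g(y) = C1 + y^3 - 3*y^2/8 - 3*y/4 - exp(8*y)/12


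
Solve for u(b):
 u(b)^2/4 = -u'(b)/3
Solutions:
 u(b) = 4/(C1 + 3*b)


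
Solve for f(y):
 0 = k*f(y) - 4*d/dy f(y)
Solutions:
 f(y) = C1*exp(k*y/4)


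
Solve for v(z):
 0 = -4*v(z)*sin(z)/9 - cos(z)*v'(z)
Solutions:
 v(z) = C1*cos(z)^(4/9)


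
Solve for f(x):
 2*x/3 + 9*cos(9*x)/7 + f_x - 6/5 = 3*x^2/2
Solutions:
 f(x) = C1 + x^3/2 - x^2/3 + 6*x/5 - sin(9*x)/7


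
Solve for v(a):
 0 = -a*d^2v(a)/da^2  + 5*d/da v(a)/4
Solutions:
 v(a) = C1 + C2*a^(9/4)


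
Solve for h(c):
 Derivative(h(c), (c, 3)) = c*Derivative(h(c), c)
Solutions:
 h(c) = C1 + Integral(C2*airyai(c) + C3*airybi(c), c)


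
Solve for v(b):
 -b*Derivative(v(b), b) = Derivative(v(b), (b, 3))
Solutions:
 v(b) = C1 + Integral(C2*airyai(-b) + C3*airybi(-b), b)


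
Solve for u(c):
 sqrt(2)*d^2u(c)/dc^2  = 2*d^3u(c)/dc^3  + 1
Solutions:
 u(c) = C1 + C2*c + C3*exp(sqrt(2)*c/2) + sqrt(2)*c^2/4


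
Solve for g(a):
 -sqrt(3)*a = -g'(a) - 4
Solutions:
 g(a) = C1 + sqrt(3)*a^2/2 - 4*a


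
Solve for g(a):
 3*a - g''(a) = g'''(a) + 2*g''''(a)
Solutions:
 g(a) = C1 + C2*a + a^3/2 - 3*a^2/2 + (C3*sin(sqrt(7)*a/4) + C4*cos(sqrt(7)*a/4))*exp(-a/4)


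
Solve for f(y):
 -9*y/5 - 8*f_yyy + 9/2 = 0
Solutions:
 f(y) = C1 + C2*y + C3*y^2 - 3*y^4/320 + 3*y^3/32


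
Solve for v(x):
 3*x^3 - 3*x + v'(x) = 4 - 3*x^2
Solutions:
 v(x) = C1 - 3*x^4/4 - x^3 + 3*x^2/2 + 4*x


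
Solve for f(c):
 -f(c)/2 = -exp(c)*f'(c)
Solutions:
 f(c) = C1*exp(-exp(-c)/2)


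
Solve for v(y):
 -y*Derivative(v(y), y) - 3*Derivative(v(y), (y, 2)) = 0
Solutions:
 v(y) = C1 + C2*erf(sqrt(6)*y/6)


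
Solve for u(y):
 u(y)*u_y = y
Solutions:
 u(y) = -sqrt(C1 + y^2)
 u(y) = sqrt(C1 + y^2)


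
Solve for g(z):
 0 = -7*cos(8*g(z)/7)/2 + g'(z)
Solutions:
 -7*z/2 - 7*log(sin(8*g(z)/7) - 1)/16 + 7*log(sin(8*g(z)/7) + 1)/16 = C1


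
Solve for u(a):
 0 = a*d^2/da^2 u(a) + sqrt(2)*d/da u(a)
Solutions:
 u(a) = C1 + C2*a^(1 - sqrt(2))


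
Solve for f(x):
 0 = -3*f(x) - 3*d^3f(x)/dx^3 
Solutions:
 f(x) = C3*exp(-x) + (C1*sin(sqrt(3)*x/2) + C2*cos(sqrt(3)*x/2))*exp(x/2)


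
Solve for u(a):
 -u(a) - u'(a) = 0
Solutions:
 u(a) = C1*exp(-a)


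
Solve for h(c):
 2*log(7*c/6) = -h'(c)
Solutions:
 h(c) = C1 - 2*c*log(c) + c*log(36/49) + 2*c


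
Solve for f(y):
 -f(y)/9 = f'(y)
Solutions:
 f(y) = C1*exp(-y/9)


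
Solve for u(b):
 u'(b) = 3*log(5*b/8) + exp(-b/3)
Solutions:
 u(b) = C1 + 3*b*log(b) + 3*b*(-3*log(2) - 1 + log(5)) - 3*exp(-b/3)


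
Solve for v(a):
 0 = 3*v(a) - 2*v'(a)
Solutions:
 v(a) = C1*exp(3*a/2)


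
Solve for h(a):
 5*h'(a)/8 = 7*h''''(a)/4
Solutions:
 h(a) = C1 + C4*exp(14^(2/3)*5^(1/3)*a/14) + (C2*sin(14^(2/3)*sqrt(3)*5^(1/3)*a/28) + C3*cos(14^(2/3)*sqrt(3)*5^(1/3)*a/28))*exp(-14^(2/3)*5^(1/3)*a/28)


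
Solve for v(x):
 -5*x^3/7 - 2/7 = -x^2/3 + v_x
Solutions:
 v(x) = C1 - 5*x^4/28 + x^3/9 - 2*x/7


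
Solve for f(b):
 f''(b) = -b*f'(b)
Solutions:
 f(b) = C1 + C2*erf(sqrt(2)*b/2)


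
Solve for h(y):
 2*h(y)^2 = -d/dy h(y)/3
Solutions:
 h(y) = 1/(C1 + 6*y)


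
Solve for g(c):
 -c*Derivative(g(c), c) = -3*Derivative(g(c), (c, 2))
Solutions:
 g(c) = C1 + C2*erfi(sqrt(6)*c/6)


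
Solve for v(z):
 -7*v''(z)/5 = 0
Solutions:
 v(z) = C1 + C2*z


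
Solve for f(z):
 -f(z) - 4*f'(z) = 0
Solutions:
 f(z) = C1*exp(-z/4)


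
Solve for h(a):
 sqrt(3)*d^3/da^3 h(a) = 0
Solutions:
 h(a) = C1 + C2*a + C3*a^2


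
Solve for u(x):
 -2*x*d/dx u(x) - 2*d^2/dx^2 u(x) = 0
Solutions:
 u(x) = C1 + C2*erf(sqrt(2)*x/2)


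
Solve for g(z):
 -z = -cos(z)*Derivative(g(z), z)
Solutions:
 g(z) = C1 + Integral(z/cos(z), z)


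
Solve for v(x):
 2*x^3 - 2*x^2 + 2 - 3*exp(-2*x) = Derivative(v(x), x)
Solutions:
 v(x) = C1 + x^4/2 - 2*x^3/3 + 2*x + 3*exp(-2*x)/2


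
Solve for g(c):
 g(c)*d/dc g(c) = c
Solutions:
 g(c) = -sqrt(C1 + c^2)
 g(c) = sqrt(C1 + c^2)


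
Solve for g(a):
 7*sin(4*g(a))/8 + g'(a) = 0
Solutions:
 g(a) = -acos((-C1 - exp(7*a))/(C1 - exp(7*a)))/4 + pi/2
 g(a) = acos((-C1 - exp(7*a))/(C1 - exp(7*a)))/4


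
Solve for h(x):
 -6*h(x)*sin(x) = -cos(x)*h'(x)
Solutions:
 h(x) = C1/cos(x)^6


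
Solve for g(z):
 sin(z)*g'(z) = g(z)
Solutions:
 g(z) = C1*sqrt(cos(z) - 1)/sqrt(cos(z) + 1)


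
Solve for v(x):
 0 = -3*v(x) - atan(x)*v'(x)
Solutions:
 v(x) = C1*exp(-3*Integral(1/atan(x), x))


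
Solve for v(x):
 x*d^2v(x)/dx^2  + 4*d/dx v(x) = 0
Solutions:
 v(x) = C1 + C2/x^3


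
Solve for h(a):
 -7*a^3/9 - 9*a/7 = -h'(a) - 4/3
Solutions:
 h(a) = C1 + 7*a^4/36 + 9*a^2/14 - 4*a/3


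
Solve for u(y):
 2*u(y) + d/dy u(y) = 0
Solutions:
 u(y) = C1*exp(-2*y)


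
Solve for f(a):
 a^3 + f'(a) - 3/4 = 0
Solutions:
 f(a) = C1 - a^4/4 + 3*a/4


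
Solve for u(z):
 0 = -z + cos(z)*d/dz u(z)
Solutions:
 u(z) = C1 + Integral(z/cos(z), z)


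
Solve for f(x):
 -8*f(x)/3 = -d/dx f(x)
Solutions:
 f(x) = C1*exp(8*x/3)


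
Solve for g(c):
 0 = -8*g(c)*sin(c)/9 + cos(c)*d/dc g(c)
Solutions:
 g(c) = C1/cos(c)^(8/9)


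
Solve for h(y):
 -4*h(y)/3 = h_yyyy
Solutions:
 h(y) = (C1*sin(3^(3/4)*y/3) + C2*cos(3^(3/4)*y/3))*exp(-3^(3/4)*y/3) + (C3*sin(3^(3/4)*y/3) + C4*cos(3^(3/4)*y/3))*exp(3^(3/4)*y/3)


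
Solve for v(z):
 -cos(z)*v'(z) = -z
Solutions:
 v(z) = C1 + Integral(z/cos(z), z)


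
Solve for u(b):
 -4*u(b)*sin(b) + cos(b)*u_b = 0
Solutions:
 u(b) = C1/cos(b)^4


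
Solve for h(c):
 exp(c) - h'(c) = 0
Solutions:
 h(c) = C1 + exp(c)


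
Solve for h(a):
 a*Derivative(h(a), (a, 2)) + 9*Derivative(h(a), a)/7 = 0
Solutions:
 h(a) = C1 + C2/a^(2/7)


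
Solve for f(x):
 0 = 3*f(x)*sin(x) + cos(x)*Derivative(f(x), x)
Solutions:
 f(x) = C1*cos(x)^3


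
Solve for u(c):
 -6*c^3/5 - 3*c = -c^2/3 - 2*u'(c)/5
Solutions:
 u(c) = C1 + 3*c^4/4 - 5*c^3/18 + 15*c^2/4


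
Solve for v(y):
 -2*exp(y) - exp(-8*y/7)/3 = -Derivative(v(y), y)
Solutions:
 v(y) = C1 + 2*exp(y) - 7*exp(-8*y/7)/24


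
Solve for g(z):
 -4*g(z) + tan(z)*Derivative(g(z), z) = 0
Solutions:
 g(z) = C1*sin(z)^4


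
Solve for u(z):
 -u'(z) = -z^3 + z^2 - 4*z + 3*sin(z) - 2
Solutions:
 u(z) = C1 + z^4/4 - z^3/3 + 2*z^2 + 2*z + 3*cos(z)


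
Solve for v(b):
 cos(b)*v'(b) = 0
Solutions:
 v(b) = C1


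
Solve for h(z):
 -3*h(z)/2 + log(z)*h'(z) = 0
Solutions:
 h(z) = C1*exp(3*li(z)/2)


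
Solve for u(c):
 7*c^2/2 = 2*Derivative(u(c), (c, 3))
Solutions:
 u(c) = C1 + C2*c + C3*c^2 + 7*c^5/240


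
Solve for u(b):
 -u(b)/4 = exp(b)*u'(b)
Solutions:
 u(b) = C1*exp(exp(-b)/4)


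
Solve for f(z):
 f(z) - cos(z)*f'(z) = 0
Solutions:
 f(z) = C1*sqrt(sin(z) + 1)/sqrt(sin(z) - 1)


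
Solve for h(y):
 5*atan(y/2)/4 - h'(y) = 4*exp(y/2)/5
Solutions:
 h(y) = C1 + 5*y*atan(y/2)/4 - 8*exp(y/2)/5 - 5*log(y^2 + 4)/4


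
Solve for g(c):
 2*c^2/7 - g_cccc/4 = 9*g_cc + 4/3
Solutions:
 g(c) = C1 + C2*c + C3*sin(6*c) + C4*cos(6*c) + c^4/378 - 85*c^2/1134


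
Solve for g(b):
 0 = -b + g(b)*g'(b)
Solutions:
 g(b) = -sqrt(C1 + b^2)
 g(b) = sqrt(C1 + b^2)


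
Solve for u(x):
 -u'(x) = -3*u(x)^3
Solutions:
 u(x) = -sqrt(2)*sqrt(-1/(C1 + 3*x))/2
 u(x) = sqrt(2)*sqrt(-1/(C1 + 3*x))/2


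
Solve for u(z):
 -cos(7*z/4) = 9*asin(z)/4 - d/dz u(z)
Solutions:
 u(z) = C1 + 9*z*asin(z)/4 + 9*sqrt(1 - z^2)/4 + 4*sin(7*z/4)/7


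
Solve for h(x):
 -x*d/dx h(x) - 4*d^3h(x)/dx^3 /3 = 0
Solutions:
 h(x) = C1 + Integral(C2*airyai(-6^(1/3)*x/2) + C3*airybi(-6^(1/3)*x/2), x)


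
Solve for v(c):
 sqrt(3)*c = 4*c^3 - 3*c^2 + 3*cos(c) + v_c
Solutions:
 v(c) = C1 - c^4 + c^3 + sqrt(3)*c^2/2 - 3*sin(c)


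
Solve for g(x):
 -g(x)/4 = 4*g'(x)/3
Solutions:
 g(x) = C1*exp(-3*x/16)


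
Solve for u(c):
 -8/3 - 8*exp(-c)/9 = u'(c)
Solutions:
 u(c) = C1 - 8*c/3 + 8*exp(-c)/9


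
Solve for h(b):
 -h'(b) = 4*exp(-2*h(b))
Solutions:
 h(b) = log(-sqrt(C1 - 8*b))
 h(b) = log(C1 - 8*b)/2


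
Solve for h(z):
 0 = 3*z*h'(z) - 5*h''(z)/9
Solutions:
 h(z) = C1 + C2*erfi(3*sqrt(30)*z/10)


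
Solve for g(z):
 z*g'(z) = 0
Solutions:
 g(z) = C1


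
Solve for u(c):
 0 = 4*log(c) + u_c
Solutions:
 u(c) = C1 - 4*c*log(c) + 4*c


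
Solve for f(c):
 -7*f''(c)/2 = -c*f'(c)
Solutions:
 f(c) = C1 + C2*erfi(sqrt(7)*c/7)


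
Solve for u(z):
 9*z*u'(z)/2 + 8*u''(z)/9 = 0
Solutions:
 u(z) = C1 + C2*erf(9*sqrt(2)*z/8)


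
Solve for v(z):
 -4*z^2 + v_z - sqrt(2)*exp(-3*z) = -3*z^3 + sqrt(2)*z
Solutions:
 v(z) = C1 - 3*z^4/4 + 4*z^3/3 + sqrt(2)*z^2/2 - sqrt(2)*exp(-3*z)/3


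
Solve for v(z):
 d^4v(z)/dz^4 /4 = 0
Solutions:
 v(z) = C1 + C2*z + C3*z^2 + C4*z^3


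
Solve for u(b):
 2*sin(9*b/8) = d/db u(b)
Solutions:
 u(b) = C1 - 16*cos(9*b/8)/9


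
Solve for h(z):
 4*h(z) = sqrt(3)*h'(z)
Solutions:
 h(z) = C1*exp(4*sqrt(3)*z/3)


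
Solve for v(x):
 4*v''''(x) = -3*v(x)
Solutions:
 v(x) = (C1*sin(3^(1/4)*x/2) + C2*cos(3^(1/4)*x/2))*exp(-3^(1/4)*x/2) + (C3*sin(3^(1/4)*x/2) + C4*cos(3^(1/4)*x/2))*exp(3^(1/4)*x/2)


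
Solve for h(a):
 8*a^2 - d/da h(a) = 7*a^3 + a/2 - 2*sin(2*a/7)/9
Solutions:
 h(a) = C1 - 7*a^4/4 + 8*a^3/3 - a^2/4 - 7*cos(2*a/7)/9


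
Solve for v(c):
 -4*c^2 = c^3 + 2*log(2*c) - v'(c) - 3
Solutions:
 v(c) = C1 + c^4/4 + 4*c^3/3 + 2*c*log(c) - 5*c + c*log(4)


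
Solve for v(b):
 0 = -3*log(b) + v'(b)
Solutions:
 v(b) = C1 + 3*b*log(b) - 3*b


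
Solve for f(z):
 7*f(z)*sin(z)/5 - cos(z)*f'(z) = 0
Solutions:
 f(z) = C1/cos(z)^(7/5)


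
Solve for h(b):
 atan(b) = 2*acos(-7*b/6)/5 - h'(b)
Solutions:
 h(b) = C1 + 2*b*acos(-7*b/6)/5 - b*atan(b) + 2*sqrt(36 - 49*b^2)/35 + log(b^2 + 1)/2


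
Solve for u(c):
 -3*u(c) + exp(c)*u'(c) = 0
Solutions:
 u(c) = C1*exp(-3*exp(-c))


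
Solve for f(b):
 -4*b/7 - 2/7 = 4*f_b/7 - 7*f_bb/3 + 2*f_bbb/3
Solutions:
 f(b) = C1 + C2*exp(b*(49 - sqrt(1729))/28) + C3*exp(b*(sqrt(1729) + 49)/28) - b^2/2 - 55*b/12


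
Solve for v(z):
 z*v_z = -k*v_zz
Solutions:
 v(z) = C1 + C2*sqrt(k)*erf(sqrt(2)*z*sqrt(1/k)/2)


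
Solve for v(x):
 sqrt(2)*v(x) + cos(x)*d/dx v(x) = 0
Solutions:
 v(x) = C1*(sin(x) - 1)^(sqrt(2)/2)/(sin(x) + 1)^(sqrt(2)/2)


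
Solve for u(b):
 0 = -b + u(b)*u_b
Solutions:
 u(b) = -sqrt(C1 + b^2)
 u(b) = sqrt(C1 + b^2)


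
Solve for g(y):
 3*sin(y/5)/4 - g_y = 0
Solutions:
 g(y) = C1 - 15*cos(y/5)/4


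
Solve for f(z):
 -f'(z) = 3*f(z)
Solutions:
 f(z) = C1*exp(-3*z)


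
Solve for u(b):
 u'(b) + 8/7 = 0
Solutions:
 u(b) = C1 - 8*b/7


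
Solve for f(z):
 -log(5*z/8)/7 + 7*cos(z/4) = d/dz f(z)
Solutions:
 f(z) = C1 - z*log(z)/7 - z*log(5)/7 + z/7 + 3*z*log(2)/7 + 28*sin(z/4)


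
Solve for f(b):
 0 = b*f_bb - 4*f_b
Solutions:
 f(b) = C1 + C2*b^5


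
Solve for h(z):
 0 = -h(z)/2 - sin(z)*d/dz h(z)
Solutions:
 h(z) = C1*(cos(z) + 1)^(1/4)/(cos(z) - 1)^(1/4)


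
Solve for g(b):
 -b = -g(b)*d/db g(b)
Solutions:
 g(b) = -sqrt(C1 + b^2)
 g(b) = sqrt(C1 + b^2)


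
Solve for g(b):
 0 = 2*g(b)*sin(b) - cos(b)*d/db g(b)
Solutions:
 g(b) = C1/cos(b)^2


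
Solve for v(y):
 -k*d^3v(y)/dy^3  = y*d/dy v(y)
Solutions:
 v(y) = C1 + Integral(C2*airyai(y*(-1/k)^(1/3)) + C3*airybi(y*(-1/k)^(1/3)), y)


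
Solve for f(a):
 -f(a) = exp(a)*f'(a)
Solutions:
 f(a) = C1*exp(exp(-a))


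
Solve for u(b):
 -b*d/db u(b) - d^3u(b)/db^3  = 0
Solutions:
 u(b) = C1 + Integral(C2*airyai(-b) + C3*airybi(-b), b)


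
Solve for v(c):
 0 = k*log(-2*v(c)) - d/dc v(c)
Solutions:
 Integral(1/(log(-_y) + log(2)), (_y, v(c))) = C1 + c*k


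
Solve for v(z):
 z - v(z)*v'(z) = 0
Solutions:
 v(z) = -sqrt(C1 + z^2)
 v(z) = sqrt(C1 + z^2)


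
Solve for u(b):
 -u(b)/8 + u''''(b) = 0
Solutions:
 u(b) = C1*exp(-2^(1/4)*b/2) + C2*exp(2^(1/4)*b/2) + C3*sin(2^(1/4)*b/2) + C4*cos(2^(1/4)*b/2)


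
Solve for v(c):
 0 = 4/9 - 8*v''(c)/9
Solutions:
 v(c) = C1 + C2*c + c^2/4


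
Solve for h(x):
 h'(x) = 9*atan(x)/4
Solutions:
 h(x) = C1 + 9*x*atan(x)/4 - 9*log(x^2 + 1)/8


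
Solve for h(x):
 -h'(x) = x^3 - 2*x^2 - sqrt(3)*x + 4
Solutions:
 h(x) = C1 - x^4/4 + 2*x^3/3 + sqrt(3)*x^2/2 - 4*x


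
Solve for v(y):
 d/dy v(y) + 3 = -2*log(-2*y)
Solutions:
 v(y) = C1 - 2*y*log(-y) + y*(-2*log(2) - 1)


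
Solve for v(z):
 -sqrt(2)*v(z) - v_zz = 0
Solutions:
 v(z) = C1*sin(2^(1/4)*z) + C2*cos(2^(1/4)*z)


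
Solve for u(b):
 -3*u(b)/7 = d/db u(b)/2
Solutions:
 u(b) = C1*exp(-6*b/7)


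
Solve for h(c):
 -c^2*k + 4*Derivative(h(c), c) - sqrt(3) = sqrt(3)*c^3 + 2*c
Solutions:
 h(c) = C1 + sqrt(3)*c^4/16 + c^3*k/12 + c^2/4 + sqrt(3)*c/4


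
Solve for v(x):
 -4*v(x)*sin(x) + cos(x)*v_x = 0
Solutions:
 v(x) = C1/cos(x)^4


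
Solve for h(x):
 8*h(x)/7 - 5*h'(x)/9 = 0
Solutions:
 h(x) = C1*exp(72*x/35)


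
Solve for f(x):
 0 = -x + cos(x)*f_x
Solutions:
 f(x) = C1 + Integral(x/cos(x), x)


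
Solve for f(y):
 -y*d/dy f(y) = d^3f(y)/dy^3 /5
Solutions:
 f(y) = C1 + Integral(C2*airyai(-5^(1/3)*y) + C3*airybi(-5^(1/3)*y), y)


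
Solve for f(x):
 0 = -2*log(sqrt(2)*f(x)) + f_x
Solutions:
 -Integral(1/(2*log(_y) + log(2)), (_y, f(x))) = C1 - x


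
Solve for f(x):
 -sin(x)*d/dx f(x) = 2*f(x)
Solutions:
 f(x) = C1*(cos(x) + 1)/(cos(x) - 1)


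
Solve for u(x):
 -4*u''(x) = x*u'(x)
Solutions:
 u(x) = C1 + C2*erf(sqrt(2)*x/4)


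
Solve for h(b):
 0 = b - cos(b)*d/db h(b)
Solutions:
 h(b) = C1 + Integral(b/cos(b), b)


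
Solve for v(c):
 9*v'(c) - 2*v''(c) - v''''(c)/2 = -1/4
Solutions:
 v(c) = C1 + C2*exp(c*(-3*(9 + sqrt(6753)/9)^(1/3) + 4/(9 + sqrt(6753)/9)^(1/3))/6)*sin(sqrt(3)*c*(4/(9 + sqrt(6753)/9)^(1/3) + 3*(9 + sqrt(6753)/9)^(1/3))/6) + C3*exp(c*(-3*(9 + sqrt(6753)/9)^(1/3) + 4/(9 + sqrt(6753)/9)^(1/3))/6)*cos(sqrt(3)*c*(4/(9 + sqrt(6753)/9)^(1/3) + 3*(9 + sqrt(6753)/9)^(1/3))/6) + C4*exp(c*(-4/(3*(9 + sqrt(6753)/9)^(1/3)) + (9 + sqrt(6753)/9)^(1/3))) - c/36


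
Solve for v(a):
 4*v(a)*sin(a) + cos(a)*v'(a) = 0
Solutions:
 v(a) = C1*cos(a)^4


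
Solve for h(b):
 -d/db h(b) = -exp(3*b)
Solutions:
 h(b) = C1 + exp(3*b)/3


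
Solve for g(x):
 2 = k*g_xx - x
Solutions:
 g(x) = C1 + C2*x + x^3/(6*k) + x^2/k


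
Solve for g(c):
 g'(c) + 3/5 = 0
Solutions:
 g(c) = C1 - 3*c/5


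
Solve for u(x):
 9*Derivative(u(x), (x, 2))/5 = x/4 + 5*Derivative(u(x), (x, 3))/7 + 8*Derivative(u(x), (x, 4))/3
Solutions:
 u(x) = C1 + C2*x + C3*exp(3*x*(-25 + sqrt(24145))/560) + C4*exp(-3*x*(25 + sqrt(24145))/560) + 5*x^3/216 + 125*x^2/4536


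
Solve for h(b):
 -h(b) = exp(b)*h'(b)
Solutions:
 h(b) = C1*exp(exp(-b))


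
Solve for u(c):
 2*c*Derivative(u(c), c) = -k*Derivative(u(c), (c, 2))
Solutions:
 u(c) = C1 + C2*sqrt(k)*erf(c*sqrt(1/k))


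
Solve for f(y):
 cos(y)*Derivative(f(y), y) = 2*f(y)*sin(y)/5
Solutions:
 f(y) = C1/cos(y)^(2/5)


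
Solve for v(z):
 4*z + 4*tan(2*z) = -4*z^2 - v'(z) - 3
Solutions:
 v(z) = C1 - 4*z^3/3 - 2*z^2 - 3*z + 2*log(cos(2*z))


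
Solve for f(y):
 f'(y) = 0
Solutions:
 f(y) = C1


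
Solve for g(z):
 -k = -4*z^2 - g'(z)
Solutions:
 g(z) = C1 + k*z - 4*z^3/3


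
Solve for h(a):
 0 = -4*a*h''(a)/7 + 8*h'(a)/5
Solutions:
 h(a) = C1 + C2*a^(19/5)


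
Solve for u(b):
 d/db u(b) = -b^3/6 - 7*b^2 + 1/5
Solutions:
 u(b) = C1 - b^4/24 - 7*b^3/3 + b/5


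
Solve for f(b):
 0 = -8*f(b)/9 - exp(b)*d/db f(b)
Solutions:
 f(b) = C1*exp(8*exp(-b)/9)


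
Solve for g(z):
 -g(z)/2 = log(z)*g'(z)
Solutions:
 g(z) = C1*exp(-li(z)/2)


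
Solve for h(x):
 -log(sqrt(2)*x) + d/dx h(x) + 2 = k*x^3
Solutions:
 h(x) = C1 + k*x^4/4 + x*log(x) - 3*x + x*log(2)/2


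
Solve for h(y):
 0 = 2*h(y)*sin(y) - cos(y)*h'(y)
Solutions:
 h(y) = C1/cos(y)^2


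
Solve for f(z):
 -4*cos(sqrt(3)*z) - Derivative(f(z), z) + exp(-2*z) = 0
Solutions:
 f(z) = C1 - 4*sqrt(3)*sin(sqrt(3)*z)/3 - exp(-2*z)/2


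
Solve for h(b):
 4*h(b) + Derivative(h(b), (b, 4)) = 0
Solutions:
 h(b) = (C1*sin(b) + C2*cos(b))*exp(-b) + (C3*sin(b) + C4*cos(b))*exp(b)


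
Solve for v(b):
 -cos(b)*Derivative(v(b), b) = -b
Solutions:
 v(b) = C1 + Integral(b/cos(b), b)


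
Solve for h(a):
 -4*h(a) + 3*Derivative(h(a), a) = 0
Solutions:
 h(a) = C1*exp(4*a/3)


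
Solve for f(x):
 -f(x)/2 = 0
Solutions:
 f(x) = 0


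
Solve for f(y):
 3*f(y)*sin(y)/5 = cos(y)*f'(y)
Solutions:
 f(y) = C1/cos(y)^(3/5)


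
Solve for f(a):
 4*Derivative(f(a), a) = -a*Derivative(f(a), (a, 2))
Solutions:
 f(a) = C1 + C2/a^3


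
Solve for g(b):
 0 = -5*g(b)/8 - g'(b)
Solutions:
 g(b) = C1*exp(-5*b/8)


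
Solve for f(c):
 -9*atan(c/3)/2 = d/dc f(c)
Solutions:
 f(c) = C1 - 9*c*atan(c/3)/2 + 27*log(c^2 + 9)/4


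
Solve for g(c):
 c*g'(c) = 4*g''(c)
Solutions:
 g(c) = C1 + C2*erfi(sqrt(2)*c/4)


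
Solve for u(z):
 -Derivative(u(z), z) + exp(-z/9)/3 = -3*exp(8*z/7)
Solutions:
 u(z) = C1 + 21*exp(8*z/7)/8 - 3*exp(-z/9)


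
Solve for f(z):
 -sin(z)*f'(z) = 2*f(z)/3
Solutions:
 f(z) = C1*(cos(z) + 1)^(1/3)/(cos(z) - 1)^(1/3)


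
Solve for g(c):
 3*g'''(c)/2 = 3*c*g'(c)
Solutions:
 g(c) = C1 + Integral(C2*airyai(2^(1/3)*c) + C3*airybi(2^(1/3)*c), c)


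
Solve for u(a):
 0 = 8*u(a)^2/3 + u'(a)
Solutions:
 u(a) = 3/(C1 + 8*a)


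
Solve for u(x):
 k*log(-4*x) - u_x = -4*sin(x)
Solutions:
 u(x) = C1 + k*x*(log(-x) - 1) + 2*k*x*log(2) - 4*cos(x)


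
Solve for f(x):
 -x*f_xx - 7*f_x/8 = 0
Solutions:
 f(x) = C1 + C2*x^(1/8)


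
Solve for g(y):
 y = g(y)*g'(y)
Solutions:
 g(y) = -sqrt(C1 + y^2)
 g(y) = sqrt(C1 + y^2)


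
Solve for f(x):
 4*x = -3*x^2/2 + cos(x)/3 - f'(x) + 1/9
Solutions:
 f(x) = C1 - x^3/2 - 2*x^2 + x/9 + sin(x)/3


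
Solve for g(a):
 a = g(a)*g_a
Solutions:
 g(a) = -sqrt(C1 + a^2)
 g(a) = sqrt(C1 + a^2)


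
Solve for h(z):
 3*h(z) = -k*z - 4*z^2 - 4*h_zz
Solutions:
 h(z) = C1*sin(sqrt(3)*z/2) + C2*cos(sqrt(3)*z/2) - k*z/3 - 4*z^2/3 + 32/9


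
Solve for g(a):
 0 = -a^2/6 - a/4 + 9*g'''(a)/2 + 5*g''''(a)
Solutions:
 g(a) = C1 + C2*a + C3*a^2 + C4*exp(-9*a/10) + a^5/1620 - 13*a^4/11664 + 65*a^3/13122


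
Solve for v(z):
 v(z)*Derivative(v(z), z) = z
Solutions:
 v(z) = -sqrt(C1 + z^2)
 v(z) = sqrt(C1 + z^2)


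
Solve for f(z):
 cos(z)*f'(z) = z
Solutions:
 f(z) = C1 + Integral(z/cos(z), z)


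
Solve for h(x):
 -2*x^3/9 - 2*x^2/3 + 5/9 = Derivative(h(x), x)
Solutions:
 h(x) = C1 - x^4/18 - 2*x^3/9 + 5*x/9


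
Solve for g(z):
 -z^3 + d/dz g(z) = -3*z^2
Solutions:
 g(z) = C1 + z^4/4 - z^3


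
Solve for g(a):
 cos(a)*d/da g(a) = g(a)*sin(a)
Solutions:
 g(a) = C1/cos(a)


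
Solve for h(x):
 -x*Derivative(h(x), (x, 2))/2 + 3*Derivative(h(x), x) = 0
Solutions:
 h(x) = C1 + C2*x^7


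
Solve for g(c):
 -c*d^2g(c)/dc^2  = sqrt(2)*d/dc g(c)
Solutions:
 g(c) = C1 + C2*c^(1 - sqrt(2))


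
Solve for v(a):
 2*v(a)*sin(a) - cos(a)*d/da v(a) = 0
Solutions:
 v(a) = C1/cos(a)^2


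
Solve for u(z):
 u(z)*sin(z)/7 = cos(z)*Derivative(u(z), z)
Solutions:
 u(z) = C1/cos(z)^(1/7)


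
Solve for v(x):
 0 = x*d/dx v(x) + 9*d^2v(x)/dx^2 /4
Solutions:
 v(x) = C1 + C2*erf(sqrt(2)*x/3)


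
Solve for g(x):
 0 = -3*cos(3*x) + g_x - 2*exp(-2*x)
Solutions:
 g(x) = C1 + sin(3*x) - exp(-2*x)


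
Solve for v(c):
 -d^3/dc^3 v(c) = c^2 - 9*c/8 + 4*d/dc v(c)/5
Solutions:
 v(c) = C1 + C2*sin(2*sqrt(5)*c/5) + C3*cos(2*sqrt(5)*c/5) - 5*c^3/12 + 45*c^2/64 + 25*c/8


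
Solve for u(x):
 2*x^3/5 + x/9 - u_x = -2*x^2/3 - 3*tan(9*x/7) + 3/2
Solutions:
 u(x) = C1 + x^4/10 + 2*x^3/9 + x^2/18 - 3*x/2 - 7*log(cos(9*x/7))/3


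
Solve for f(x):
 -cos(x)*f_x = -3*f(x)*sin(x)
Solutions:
 f(x) = C1/cos(x)^3


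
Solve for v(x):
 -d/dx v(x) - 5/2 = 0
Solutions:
 v(x) = C1 - 5*x/2


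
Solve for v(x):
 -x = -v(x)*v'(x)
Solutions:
 v(x) = -sqrt(C1 + x^2)
 v(x) = sqrt(C1 + x^2)


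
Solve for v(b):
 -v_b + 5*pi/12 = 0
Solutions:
 v(b) = C1 + 5*pi*b/12


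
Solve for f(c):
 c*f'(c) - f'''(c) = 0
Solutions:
 f(c) = C1 + Integral(C2*airyai(c) + C3*airybi(c), c)


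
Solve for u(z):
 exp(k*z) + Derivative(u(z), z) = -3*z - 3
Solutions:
 u(z) = C1 - 3*z^2/2 - 3*z - exp(k*z)/k


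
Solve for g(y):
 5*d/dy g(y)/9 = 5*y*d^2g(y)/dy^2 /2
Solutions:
 g(y) = C1 + C2*y^(11/9)


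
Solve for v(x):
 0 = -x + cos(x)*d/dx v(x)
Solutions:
 v(x) = C1 + Integral(x/cos(x), x)


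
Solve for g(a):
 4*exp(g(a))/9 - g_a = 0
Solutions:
 g(a) = log(-1/(C1 + 4*a)) + 2*log(3)


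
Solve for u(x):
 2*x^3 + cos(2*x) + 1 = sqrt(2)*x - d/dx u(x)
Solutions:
 u(x) = C1 - x^4/2 + sqrt(2)*x^2/2 - x - sin(2*x)/2


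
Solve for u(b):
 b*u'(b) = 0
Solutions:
 u(b) = C1


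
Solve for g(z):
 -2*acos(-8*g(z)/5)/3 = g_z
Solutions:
 Integral(1/acos(-8*_y/5), (_y, g(z))) = C1 - 2*z/3


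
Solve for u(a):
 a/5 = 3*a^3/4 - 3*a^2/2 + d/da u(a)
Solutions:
 u(a) = C1 - 3*a^4/16 + a^3/2 + a^2/10


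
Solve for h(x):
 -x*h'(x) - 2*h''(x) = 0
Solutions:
 h(x) = C1 + C2*erf(x/2)


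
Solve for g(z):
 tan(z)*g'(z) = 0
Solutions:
 g(z) = C1


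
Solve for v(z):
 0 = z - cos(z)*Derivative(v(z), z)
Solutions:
 v(z) = C1 + Integral(z/cos(z), z)


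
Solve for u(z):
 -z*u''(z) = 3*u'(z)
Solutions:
 u(z) = C1 + C2/z^2


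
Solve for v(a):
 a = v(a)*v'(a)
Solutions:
 v(a) = -sqrt(C1 + a^2)
 v(a) = sqrt(C1 + a^2)


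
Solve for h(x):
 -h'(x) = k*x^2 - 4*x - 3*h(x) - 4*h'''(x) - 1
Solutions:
 h(x) = C3*exp(-x) + k*x^2/3 + 2*k*x/9 + 2*k/27 - 4*x/3 + (C1*sin(sqrt(2)*x/2) + C2*cos(sqrt(2)*x/2))*exp(x/2) - 7/9


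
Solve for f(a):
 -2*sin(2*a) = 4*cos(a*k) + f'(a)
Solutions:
 f(a) = C1 + cos(2*a) - 4*sin(a*k)/k


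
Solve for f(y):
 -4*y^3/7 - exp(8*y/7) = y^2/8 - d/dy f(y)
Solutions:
 f(y) = C1 + y^4/7 + y^3/24 + 7*exp(8*y/7)/8


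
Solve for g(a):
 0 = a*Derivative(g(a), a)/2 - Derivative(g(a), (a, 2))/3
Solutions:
 g(a) = C1 + C2*erfi(sqrt(3)*a/2)


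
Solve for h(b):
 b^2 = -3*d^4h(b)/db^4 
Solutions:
 h(b) = C1 + C2*b + C3*b^2 + C4*b^3 - b^6/1080


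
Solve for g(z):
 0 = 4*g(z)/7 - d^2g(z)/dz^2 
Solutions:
 g(z) = C1*exp(-2*sqrt(7)*z/7) + C2*exp(2*sqrt(7)*z/7)


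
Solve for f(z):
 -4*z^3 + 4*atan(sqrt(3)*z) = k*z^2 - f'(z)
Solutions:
 f(z) = C1 + k*z^3/3 + z^4 - 4*z*atan(sqrt(3)*z) + 2*sqrt(3)*log(3*z^2 + 1)/3


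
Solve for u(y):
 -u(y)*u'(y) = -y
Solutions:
 u(y) = -sqrt(C1 + y^2)
 u(y) = sqrt(C1 + y^2)


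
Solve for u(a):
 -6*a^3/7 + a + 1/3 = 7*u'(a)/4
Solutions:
 u(a) = C1 - 6*a^4/49 + 2*a^2/7 + 4*a/21


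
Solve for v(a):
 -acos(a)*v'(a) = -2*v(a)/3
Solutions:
 v(a) = C1*exp(2*Integral(1/acos(a), a)/3)


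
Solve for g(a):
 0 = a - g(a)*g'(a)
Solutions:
 g(a) = -sqrt(C1 + a^2)
 g(a) = sqrt(C1 + a^2)


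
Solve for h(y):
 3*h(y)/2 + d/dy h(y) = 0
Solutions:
 h(y) = C1*exp(-3*y/2)


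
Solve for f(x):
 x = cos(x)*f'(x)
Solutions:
 f(x) = C1 + Integral(x/cos(x), x)


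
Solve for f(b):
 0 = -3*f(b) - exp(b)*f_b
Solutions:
 f(b) = C1*exp(3*exp(-b))


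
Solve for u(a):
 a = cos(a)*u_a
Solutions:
 u(a) = C1 + Integral(a/cos(a), a)


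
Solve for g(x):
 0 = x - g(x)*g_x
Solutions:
 g(x) = -sqrt(C1 + x^2)
 g(x) = sqrt(C1 + x^2)


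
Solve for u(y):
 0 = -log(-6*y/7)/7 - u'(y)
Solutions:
 u(y) = C1 - y*log(-y)/7 + y*(-log(6) + 1 + log(7))/7


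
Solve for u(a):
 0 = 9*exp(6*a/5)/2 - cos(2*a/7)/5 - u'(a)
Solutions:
 u(a) = C1 + 15*exp(6*a/5)/4 - 7*sin(2*a/7)/10


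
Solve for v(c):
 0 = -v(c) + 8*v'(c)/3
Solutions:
 v(c) = C1*exp(3*c/8)


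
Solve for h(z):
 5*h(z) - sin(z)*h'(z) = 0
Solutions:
 h(z) = C1*sqrt(cos(z) - 1)*(cos(z)^2 - 2*cos(z) + 1)/(sqrt(cos(z) + 1)*(cos(z)^2 + 2*cos(z) + 1))


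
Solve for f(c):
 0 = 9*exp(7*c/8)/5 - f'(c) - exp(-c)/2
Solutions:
 f(c) = C1 + 72*exp(7*c/8)/35 + exp(-c)/2


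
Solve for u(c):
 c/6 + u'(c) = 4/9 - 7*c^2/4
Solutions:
 u(c) = C1 - 7*c^3/12 - c^2/12 + 4*c/9


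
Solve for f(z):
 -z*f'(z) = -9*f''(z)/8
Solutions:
 f(z) = C1 + C2*erfi(2*z/3)


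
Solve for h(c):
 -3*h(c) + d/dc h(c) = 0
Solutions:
 h(c) = C1*exp(3*c)


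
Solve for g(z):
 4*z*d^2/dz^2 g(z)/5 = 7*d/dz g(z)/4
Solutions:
 g(z) = C1 + C2*z^(51/16)


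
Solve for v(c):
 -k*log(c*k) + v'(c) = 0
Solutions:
 v(c) = C1 + c*k*log(c*k) - c*k


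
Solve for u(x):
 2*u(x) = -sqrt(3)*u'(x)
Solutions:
 u(x) = C1*exp(-2*sqrt(3)*x/3)


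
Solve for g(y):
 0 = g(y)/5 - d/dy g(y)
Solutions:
 g(y) = C1*exp(y/5)


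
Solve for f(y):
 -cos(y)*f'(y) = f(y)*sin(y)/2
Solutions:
 f(y) = C1*sqrt(cos(y))


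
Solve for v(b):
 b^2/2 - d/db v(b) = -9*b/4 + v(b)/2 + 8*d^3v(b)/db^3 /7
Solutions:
 v(b) = C1*exp(-42^(1/3)*b*(-(9 + sqrt(123))^(1/3) + 42^(1/3)/(9 + sqrt(123))^(1/3))/24)*sin(14^(1/3)*3^(1/6)*b*(3*14^(1/3)/(9 + sqrt(123))^(1/3) + 3^(2/3)*(9 + sqrt(123))^(1/3))/24) + C2*exp(-42^(1/3)*b*(-(9 + sqrt(123))^(1/3) + 42^(1/3)/(9 + sqrt(123))^(1/3))/24)*cos(14^(1/3)*3^(1/6)*b*(3*14^(1/3)/(9 + sqrt(123))^(1/3) + 3^(2/3)*(9 + sqrt(123))^(1/3))/24) + C3*exp(42^(1/3)*b*(-(9 + sqrt(123))^(1/3) + 42^(1/3)/(9 + sqrt(123))^(1/3))/12) + b^2 + b/2 - 1


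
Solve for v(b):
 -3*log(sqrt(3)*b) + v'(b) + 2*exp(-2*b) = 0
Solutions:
 v(b) = C1 + 3*b*log(b) + b*(-3 + 3*log(3)/2) + exp(-2*b)


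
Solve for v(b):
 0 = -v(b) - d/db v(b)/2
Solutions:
 v(b) = C1*exp(-2*b)


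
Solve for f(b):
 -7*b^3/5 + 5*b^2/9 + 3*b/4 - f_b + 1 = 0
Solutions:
 f(b) = C1 - 7*b^4/20 + 5*b^3/27 + 3*b^2/8 + b
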